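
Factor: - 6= - 2^1*3^1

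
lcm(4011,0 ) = 0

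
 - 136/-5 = 27 + 1/5  =  27.20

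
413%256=157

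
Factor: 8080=2^4*5^1*101^1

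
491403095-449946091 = 41457004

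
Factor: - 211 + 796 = 3^2*5^1*13^1  =  585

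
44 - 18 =26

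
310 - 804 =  - 494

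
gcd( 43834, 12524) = 6262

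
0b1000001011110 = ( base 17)E88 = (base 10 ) 4190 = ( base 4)1001132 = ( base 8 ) 10136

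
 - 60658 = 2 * (-30329 ) 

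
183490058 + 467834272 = 651324330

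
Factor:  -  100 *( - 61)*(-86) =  -524600 = - 2^3 * 5^2*43^1 * 61^1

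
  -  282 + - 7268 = -7550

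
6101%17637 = 6101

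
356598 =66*5403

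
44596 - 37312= 7284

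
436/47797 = 436/47797 = 0.01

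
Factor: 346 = 2^1*173^1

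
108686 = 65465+43221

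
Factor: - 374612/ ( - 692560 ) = 119/220 = 2^( - 2 )*5^( - 1) * 7^1*11^(- 1 )*17^1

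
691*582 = 402162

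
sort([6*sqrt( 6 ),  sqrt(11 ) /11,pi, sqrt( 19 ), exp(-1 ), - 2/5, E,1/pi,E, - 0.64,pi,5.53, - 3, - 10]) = [ - 10, - 3,-0.64, - 2/5,sqrt(11)/11, 1/pi,exp ( - 1), E,E,pi,pi,sqrt (19), 5.53, 6*sqrt(6)] 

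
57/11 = 57/11 = 5.18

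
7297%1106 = 661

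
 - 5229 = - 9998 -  - 4769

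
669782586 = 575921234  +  93861352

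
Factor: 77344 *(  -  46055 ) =-3562077920 = - 2^5*5^1*61^1*151^1*2417^1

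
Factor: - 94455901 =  - 94455901^1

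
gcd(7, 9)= 1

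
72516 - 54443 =18073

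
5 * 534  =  2670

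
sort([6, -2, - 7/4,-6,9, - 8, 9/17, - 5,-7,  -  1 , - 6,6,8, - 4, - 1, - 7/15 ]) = [-8 , - 7, - 6, -6, - 5, - 4, - 2, - 7/4, - 1,-1 , - 7/15, 9/17,6, 6, 8, 9]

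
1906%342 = 196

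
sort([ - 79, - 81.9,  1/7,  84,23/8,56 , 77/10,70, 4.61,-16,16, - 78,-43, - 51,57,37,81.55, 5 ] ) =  [ - 81.9, - 79, - 78,-51, - 43, - 16 , 1/7,23/8, 4.61, 5,77/10,16,37,56,57,70,81.55, 84] 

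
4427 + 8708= 13135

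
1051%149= 8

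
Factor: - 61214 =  - 2^1*127^1*241^1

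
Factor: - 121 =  - 11^2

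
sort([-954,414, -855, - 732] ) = [ - 954, - 855, - 732 , 414 ] 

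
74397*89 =6621333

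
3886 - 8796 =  - 4910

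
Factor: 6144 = 2^11 *3^1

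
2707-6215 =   -  3508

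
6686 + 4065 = 10751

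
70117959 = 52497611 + 17620348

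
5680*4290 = 24367200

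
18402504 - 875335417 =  - 856932913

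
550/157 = 550/157 = 3.50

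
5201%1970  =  1261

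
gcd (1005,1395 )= 15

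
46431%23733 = 22698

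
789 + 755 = 1544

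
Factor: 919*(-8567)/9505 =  - 7873073/9505 = - 5^( - 1 )*13^1*659^1*919^1*1901^(-1 ) 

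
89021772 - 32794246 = 56227526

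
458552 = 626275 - 167723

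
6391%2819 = 753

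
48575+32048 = 80623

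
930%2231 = 930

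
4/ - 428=- 1/107 = - 0.01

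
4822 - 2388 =2434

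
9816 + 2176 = 11992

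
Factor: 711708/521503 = 2^2*3^1*127^1*467^1*521503^( - 1 )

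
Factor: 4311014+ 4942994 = 9254008 = 2^3*1156751^1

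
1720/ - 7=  - 1720/7= -  245.71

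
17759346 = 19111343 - 1351997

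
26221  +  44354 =70575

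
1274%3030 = 1274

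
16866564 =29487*572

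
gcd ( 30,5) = 5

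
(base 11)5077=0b1101001010011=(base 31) 70c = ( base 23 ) ch0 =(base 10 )6739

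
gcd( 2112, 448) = 64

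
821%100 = 21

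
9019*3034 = 27363646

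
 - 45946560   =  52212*( - 880) 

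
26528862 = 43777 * 606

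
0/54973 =0 = 0.00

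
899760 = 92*9780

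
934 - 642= 292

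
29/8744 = 29/8744= 0.00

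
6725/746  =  9+11/746= 9.01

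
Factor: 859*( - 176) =  -  2^4*11^1*859^1  =  -  151184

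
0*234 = 0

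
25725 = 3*8575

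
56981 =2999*19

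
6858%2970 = 918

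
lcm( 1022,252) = 18396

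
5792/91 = 63  +  59/91 = 63.65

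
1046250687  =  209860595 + 836390092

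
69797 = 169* 413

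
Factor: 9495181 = 643^1*14767^1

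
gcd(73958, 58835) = 1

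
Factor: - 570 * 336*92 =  - 2^7*3^2*5^1* 7^1 * 19^1  *23^1 =- 17619840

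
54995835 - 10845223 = 44150612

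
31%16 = 15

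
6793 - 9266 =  - 2473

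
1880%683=514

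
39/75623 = 39/75623 =0.00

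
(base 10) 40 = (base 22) 1I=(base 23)1H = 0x28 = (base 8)50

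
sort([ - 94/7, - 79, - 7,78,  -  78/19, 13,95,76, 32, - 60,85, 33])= [ -79, - 60, - 94/7,-7,  -  78/19 , 13, 32, 33, 76,78,85,  95 ]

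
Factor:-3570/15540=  - 17/74 = -2^(-1)*17^1*37^( - 1 )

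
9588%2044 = 1412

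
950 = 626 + 324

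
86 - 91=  - 5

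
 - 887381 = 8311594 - 9198975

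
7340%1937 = 1529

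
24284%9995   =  4294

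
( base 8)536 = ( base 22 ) FK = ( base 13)20C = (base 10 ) 350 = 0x15E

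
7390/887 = 7390/887= 8.33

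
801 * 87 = 69687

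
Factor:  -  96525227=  - 23^1*31^1*331^1*409^1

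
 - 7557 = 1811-9368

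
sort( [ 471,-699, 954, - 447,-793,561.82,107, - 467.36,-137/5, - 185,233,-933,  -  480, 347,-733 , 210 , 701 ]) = [-933, - 793, - 733,- 699, - 480,-467.36, - 447,-185, - 137/5, 107,  210,233,347,471,561.82,701 , 954 ] 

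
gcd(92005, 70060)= 5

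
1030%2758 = 1030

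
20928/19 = 1101 + 9/19 = 1101.47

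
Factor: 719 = 719^1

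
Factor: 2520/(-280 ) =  - 9 = - 3^2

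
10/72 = 5/36 = 0.14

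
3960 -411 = 3549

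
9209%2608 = 1385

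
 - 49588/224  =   - 222 + 5/8 = - 221.38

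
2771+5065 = 7836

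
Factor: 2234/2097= 2^1*3^( - 2 ) *233^( - 1 )*1117^1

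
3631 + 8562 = 12193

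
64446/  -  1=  - 64446/1 = - 64446.00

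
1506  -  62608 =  - 61102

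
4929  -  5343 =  - 414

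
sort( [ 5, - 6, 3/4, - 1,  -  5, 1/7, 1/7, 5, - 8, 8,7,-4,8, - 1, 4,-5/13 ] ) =[ - 8 , - 6, - 5, - 4,- 1, - 1,-5/13 , 1/7,1/7 , 3/4,4, 5,  5,7, 8, 8 ] 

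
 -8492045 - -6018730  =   - 2473315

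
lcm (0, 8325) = 0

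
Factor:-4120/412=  - 2^1*5^1 = - 10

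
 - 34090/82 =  - 17045/41  =  -415.73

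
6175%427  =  197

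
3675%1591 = 493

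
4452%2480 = 1972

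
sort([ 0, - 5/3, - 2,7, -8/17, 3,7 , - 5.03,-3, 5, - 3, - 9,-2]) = [ - 9, -5.03 , - 3, - 3 ,-2,- 2, - 5/3,-8/17,0,  3, 5, 7,7 ]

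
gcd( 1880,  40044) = 188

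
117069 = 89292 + 27777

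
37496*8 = 299968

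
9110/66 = 4555/33 = 138.03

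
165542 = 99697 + 65845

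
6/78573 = 2/26191 = 0.00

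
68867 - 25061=43806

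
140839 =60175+80664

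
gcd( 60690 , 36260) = 70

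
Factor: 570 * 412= 2^3*3^1 * 5^1*19^1*103^1 = 234840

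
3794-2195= 1599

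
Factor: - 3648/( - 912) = 2^2=4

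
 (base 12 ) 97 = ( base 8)163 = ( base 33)3g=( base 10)115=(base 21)5a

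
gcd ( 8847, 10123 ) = 1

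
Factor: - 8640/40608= - 10/47 = - 2^1 * 5^1*47^ ( - 1)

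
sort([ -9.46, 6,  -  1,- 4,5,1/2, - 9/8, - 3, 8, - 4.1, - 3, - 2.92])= [ - 9.46,-4.1, - 4 , - 3,- 3, - 2.92, - 9/8, - 1, 1/2,5, 6,8 ]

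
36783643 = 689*53387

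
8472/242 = 4236/121  =  35.01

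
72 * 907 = 65304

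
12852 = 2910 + 9942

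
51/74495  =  51/74495 = 0.00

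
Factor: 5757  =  3^1*19^1* 101^1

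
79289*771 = 61131819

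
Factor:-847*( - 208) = 176176 = 2^4*7^1 * 11^2 * 13^1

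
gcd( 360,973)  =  1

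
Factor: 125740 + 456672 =2^2*145603^1 = 582412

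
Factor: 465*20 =9300 =2^2*3^1*5^2 * 31^1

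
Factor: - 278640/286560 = -2^(-1 )*3^2*43^1*199^(  -  1 ) = - 387/398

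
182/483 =26/69 = 0.38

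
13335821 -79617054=  -  66281233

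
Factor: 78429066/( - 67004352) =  - 2^( - 5)*3^( - 1 )*61^( - 1 )*1907^( - 1 )*13071511^1 = - 13071511/11167392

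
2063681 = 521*3961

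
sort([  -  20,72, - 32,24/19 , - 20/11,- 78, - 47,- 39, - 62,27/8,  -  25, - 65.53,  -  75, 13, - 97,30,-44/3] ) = [ - 97, - 78,-75, - 65.53,  -  62, - 47,-39, - 32, - 25, - 20, - 44/3, - 20/11,24/19,27/8,13,30,72 ]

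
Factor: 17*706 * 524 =6289048= 2^3*17^1*131^1*353^1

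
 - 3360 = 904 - 4264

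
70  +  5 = 75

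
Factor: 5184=2^6 * 3^4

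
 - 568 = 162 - 730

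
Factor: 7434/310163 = 2^1 *3^2*751^ ( - 1 ) = 18/751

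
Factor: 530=2^1*5^1*53^1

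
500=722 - 222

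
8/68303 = 8/68303=0.00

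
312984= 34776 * 9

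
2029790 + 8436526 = 10466316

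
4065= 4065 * 1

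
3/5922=1/1974 = 0.00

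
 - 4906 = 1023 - 5929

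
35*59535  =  2083725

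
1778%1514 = 264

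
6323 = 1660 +4663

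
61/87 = 61/87 =0.70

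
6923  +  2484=9407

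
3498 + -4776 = -1278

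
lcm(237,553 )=1659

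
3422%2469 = 953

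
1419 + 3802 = 5221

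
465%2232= 465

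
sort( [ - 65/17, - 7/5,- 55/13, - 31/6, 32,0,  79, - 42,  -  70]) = [  -  70 , - 42, - 31/6, - 55/13, - 65/17, - 7/5,  0, 32, 79 ] 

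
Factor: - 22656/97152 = -59/253 = - 11^( - 1)*23^(-1)*59^1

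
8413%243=151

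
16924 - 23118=-6194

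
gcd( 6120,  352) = 8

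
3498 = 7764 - 4266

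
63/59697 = 7/6633 = 0.00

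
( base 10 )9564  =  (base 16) 255c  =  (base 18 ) 1B96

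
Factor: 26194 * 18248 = 2^4 * 7^1 * 1871^1 * 2281^1 =477988112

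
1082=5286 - 4204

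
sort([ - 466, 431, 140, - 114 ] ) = [  -  466, - 114, 140, 431]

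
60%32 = 28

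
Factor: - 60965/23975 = -89/35 = -5^(-1)*7^(-1 )*89^1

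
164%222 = 164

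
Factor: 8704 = 2^9 * 17^1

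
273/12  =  91/4 = 22.75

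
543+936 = 1479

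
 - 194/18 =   -  11 + 2/9 = - 10.78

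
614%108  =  74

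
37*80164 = 2966068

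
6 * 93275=559650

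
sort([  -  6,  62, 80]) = [ - 6,62 , 80]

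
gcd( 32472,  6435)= 99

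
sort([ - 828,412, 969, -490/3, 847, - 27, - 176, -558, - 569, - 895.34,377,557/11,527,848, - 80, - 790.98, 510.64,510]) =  [ - 895.34  ,-828, - 790.98, - 569, - 558,  -  176, - 490/3, - 80, - 27, 557/11, 377, 412, 510,510.64, 527, 847, 848, 969] 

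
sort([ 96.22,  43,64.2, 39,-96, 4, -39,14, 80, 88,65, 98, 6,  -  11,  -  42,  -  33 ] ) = [  -  96 ,  -  42, - 39 , - 33, - 11,4,6, 14,39, 43,64.2, 65, 80, 88, 96.22, 98]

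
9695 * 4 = 38780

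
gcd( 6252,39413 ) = 1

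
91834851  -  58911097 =32923754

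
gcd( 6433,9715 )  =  1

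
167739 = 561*299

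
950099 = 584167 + 365932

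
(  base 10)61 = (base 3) 2021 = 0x3D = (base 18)37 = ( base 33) 1S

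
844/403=2 + 38/403 = 2.09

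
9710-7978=1732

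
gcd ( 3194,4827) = 1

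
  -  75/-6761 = 75/6761 =0.01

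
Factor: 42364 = 2^2 * 7^1* 17^1*89^1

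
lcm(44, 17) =748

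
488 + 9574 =10062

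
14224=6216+8008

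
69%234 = 69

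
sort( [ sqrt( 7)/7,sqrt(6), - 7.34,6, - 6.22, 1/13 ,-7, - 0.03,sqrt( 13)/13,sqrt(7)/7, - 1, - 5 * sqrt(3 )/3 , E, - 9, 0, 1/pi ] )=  [- 9,-7.34, - 7, - 6.22 , - 5 * sqrt (3)/3, - 1, - 0.03, 0,1/13,sqrt(13) /13,  1/pi,sqrt(7)/7,sqrt(7)/7, sqrt( 6 ),E,6 ] 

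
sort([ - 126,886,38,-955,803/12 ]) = [ - 955, - 126,38,803/12, 886]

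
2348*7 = 16436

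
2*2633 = 5266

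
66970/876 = 33485/438 = 76.45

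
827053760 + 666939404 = 1493993164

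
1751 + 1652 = 3403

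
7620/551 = 13 + 457/551= 13.83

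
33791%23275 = 10516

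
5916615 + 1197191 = 7113806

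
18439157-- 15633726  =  34072883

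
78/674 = 39/337 = 0.12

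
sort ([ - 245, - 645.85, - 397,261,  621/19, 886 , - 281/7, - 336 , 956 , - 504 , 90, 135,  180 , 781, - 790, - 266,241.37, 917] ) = [ - 790, - 645.85, - 504, - 397, - 336 , - 266,  -  245, - 281/7, 621/19,90,  135 , 180, 241.37 , 261,781,886, 917 , 956]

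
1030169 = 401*2569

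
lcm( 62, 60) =1860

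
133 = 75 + 58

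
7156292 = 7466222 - 309930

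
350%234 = 116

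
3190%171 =112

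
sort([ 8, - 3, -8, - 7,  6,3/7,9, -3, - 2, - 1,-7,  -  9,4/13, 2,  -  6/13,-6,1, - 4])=[ -9,  -  8,-7, - 7,-6, - 4 , - 3,-3,-2, - 1, - 6/13,4/13,3/7,1,2,6,8, 9]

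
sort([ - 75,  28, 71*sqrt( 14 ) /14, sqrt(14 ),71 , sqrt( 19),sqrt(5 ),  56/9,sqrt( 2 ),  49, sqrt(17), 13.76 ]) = [-75, sqrt(2), sqrt(5 ),sqrt( 14), sqrt (17 )  ,  sqrt( 19 ),56/9,13.76, 71*sqrt(14)/14,28, 49, 71 ] 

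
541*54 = 29214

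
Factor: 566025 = 3^1 * 5^2*7547^1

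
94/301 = 94/301 = 0.31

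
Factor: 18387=3^4*227^1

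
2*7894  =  15788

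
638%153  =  26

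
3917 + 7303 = 11220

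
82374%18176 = 9670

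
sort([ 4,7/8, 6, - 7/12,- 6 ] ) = [-6,-7/12, 7/8, 4, 6]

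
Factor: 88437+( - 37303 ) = 51134 = 2^1 * 37^1*691^1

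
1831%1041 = 790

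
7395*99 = 732105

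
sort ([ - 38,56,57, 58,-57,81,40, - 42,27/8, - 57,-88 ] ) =[ -88, - 57, - 57,-42,-38,27/8,40, 56,57,58,81 ] 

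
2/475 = 2/475 =0.00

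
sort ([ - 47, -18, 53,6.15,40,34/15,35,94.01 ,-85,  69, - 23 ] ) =[ - 85, - 47, - 23,-18,34/15, 6.15,35, 40, 53,69 , 94.01] 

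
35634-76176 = -40542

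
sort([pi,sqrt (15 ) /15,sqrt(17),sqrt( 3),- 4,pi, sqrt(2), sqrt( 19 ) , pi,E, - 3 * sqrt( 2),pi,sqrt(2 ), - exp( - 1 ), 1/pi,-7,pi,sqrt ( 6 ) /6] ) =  [ - 7, - 3*sqrt(2 ) , - 4, - exp( - 1),sqrt( 15 ) /15,1/pi,  sqrt( 6) /6,sqrt( 2 ),sqrt(2), sqrt(3 ),  E,pi,pi,pi,pi , pi,sqrt( 17), sqrt ( 19 ) ]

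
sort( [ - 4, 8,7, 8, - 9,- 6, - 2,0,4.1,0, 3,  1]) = [ - 9,  -  6 , - 4, - 2,0,0, 1, 3,4.1, 7,  8 , 8 ]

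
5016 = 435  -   - 4581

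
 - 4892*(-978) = 4784376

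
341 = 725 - 384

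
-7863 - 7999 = -15862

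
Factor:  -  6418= -2^1*3209^1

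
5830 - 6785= - 955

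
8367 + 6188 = 14555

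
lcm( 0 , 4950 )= 0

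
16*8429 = 134864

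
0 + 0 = 0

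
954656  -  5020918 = -4066262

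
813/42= 271/14  =  19.36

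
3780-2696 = 1084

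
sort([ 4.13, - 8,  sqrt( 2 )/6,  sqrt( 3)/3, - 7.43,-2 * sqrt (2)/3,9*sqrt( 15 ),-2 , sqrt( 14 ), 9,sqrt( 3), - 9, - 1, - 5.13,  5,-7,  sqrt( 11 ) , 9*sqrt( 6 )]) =[ - 9,-8,- 7.43,- 7, - 5.13, - 2, - 1, - 2*sqrt( 2 ) /3,sqrt(2 )/6,sqrt( 3)/3 , sqrt(3 ),  sqrt( 11 ),sqrt( 14 ), 4.13,5 , 9, 9*sqrt( 6),9*sqrt (15) ] 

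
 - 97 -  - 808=711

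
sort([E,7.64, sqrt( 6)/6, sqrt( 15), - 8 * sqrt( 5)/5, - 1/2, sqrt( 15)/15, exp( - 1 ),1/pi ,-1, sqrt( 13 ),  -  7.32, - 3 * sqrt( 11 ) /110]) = [ - 7.32, - 8*sqrt( 5)/5, - 1,-1/2, - 3 * sqrt(11 )/110, sqrt (15)/15 , 1/pi, exp( - 1), sqrt(6 )/6, E, sqrt( 13), sqrt(15), 7.64 ]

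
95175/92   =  95175/92 = 1034.51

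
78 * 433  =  33774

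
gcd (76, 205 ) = 1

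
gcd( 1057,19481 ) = 7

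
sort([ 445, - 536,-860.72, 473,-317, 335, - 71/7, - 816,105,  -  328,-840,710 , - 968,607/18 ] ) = [ - 968,  -  860.72  ,-840, - 816, - 536,-328, - 317, - 71/7,607/18,105, 335, 445,473, 710 ]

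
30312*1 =30312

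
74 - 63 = 11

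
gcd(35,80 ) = 5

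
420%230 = 190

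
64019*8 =512152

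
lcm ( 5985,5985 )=5985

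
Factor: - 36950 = -2^1*5^2*739^1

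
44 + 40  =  84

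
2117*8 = 16936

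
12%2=0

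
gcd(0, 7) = 7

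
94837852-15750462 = 79087390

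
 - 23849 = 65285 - 89134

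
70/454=35/227 = 0.15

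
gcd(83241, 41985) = 27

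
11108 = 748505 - 737397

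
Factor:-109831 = -109831^1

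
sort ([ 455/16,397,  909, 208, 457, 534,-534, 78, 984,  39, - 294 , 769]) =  [-534, - 294,  455/16, 39, 78,208, 397, 457, 534, 769,909,984] 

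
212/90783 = 212/90783 = 0.00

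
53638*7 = 375466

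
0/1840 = 0 = 0.00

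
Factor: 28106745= 3^1 * 5^1  *  1873783^1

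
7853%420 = 293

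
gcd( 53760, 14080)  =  1280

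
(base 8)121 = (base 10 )81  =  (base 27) 30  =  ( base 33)2f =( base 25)36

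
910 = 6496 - 5586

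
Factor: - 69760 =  - 2^7*5^1*109^1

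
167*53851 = 8993117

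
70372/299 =235+107/299=235.36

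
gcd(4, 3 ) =1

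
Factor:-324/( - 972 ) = 1/3 = 3^( - 1)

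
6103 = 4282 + 1821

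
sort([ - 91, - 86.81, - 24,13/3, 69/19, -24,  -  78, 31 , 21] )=[ - 91,-86.81, - 78 , - 24,-24,69/19, 13/3,21,31]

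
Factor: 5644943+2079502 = 7724445=3^1 * 5^1*71^1*7253^1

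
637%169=130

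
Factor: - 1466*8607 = - 2^1 * 3^1*19^1*151^1 * 733^1  =  - 12617862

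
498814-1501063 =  - 1002249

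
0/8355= 0=0.00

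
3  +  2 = 5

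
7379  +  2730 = 10109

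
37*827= 30599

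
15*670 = 10050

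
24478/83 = 24478/83=294.92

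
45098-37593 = 7505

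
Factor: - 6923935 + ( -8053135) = - 2^1 * 5^1 *1497707^1 = -14977070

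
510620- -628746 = 1139366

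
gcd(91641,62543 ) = 1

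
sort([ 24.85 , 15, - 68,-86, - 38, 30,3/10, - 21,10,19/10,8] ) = [ - 86, - 68, - 38, - 21,3/10 , 19/10, 8 , 10 , 15, 24.85,30 ] 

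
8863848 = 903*9816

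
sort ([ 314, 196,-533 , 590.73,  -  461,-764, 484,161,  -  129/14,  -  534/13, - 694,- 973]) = [ -973, - 764,-694,- 533, -461, - 534/13 , - 129/14, 161,196,  314,484,590.73 ]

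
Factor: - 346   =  -2^1*173^1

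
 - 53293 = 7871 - 61164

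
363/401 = 363/401 = 0.91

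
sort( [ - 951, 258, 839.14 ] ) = [ - 951, 258 , 839.14] 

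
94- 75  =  19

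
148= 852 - 704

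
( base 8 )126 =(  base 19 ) 4A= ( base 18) 4e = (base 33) 2k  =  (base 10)86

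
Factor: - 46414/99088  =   - 2^( - 3)*11^ ( - 1)*23^1 * 563^( - 1)*1009^1 = - 23207/49544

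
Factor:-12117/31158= -2^( - 1)*3^( - 2)*7^1 =- 7/18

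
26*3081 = 80106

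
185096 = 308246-123150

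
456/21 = 21 + 5/7 = 21.71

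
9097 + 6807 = 15904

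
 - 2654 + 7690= 5036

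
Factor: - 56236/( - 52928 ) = 17/16 =2^(-4 )*17^1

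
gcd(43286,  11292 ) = 1882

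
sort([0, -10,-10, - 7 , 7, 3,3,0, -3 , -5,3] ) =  [ - 10, - 10, - 7, - 5,  -  3,0,0,3, 3, 3 , 7]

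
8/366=4/183 = 0.02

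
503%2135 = 503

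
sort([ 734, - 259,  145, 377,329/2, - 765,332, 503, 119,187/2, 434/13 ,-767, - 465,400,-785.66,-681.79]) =[-785.66,-767,- 765, - 681.79, - 465, - 259, 434/13, 187/2, 119,145, 329/2,332, 377,400,503,734 ] 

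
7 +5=12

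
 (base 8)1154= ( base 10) 620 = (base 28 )m4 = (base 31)k0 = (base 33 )IQ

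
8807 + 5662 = 14469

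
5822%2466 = 890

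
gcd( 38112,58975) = 1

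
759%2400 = 759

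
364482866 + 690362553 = 1054845419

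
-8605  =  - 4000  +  - 4605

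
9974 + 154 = 10128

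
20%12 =8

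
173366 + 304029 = 477395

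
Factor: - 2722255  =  -5^1  *544451^1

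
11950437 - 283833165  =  -271882728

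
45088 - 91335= - 46247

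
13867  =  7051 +6816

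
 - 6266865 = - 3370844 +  - 2896021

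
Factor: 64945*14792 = 2^3*5^1*31^1*43^2*419^1 = 960666440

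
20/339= 20/339 = 0.06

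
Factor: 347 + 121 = 468 = 2^2*3^2*13^1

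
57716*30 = 1731480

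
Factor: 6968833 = 443^1*15731^1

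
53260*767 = 40850420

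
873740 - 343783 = 529957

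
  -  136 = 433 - 569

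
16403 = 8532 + 7871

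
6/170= 3/85= 0.04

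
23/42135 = 23/42135 = 0.00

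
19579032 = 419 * 46728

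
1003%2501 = 1003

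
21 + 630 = 651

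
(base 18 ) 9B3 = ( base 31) 37h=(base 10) 3117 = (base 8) 6055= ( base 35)2J2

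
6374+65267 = 71641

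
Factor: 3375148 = 2^2*7^1*149^1*809^1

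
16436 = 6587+9849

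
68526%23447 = 21632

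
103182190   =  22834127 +80348063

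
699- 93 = 606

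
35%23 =12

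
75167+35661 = 110828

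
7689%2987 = 1715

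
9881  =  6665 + 3216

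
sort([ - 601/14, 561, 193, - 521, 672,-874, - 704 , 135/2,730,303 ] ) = [ - 874,-704 , - 521,  -  601/14 , 135/2,193 , 303,561,  672,730]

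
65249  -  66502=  - 1253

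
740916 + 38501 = 779417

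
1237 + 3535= 4772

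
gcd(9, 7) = 1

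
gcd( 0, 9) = 9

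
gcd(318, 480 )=6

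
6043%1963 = 154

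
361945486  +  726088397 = 1088033883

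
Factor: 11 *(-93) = -1023 = - 3^1*11^1*31^1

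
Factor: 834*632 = 2^4 * 3^1 * 79^1  *  139^1 = 527088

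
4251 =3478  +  773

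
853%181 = 129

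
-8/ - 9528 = 1/1191 = 0.00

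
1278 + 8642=9920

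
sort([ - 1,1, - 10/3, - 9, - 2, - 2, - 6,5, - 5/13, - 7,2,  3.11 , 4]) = [  -  9, - 7, - 6, - 10/3,- 2, - 2, - 1 , - 5/13,1,2, 3.11, 4,5] 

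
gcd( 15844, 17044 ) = 4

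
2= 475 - 473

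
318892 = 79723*4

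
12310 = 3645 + 8665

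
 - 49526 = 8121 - 57647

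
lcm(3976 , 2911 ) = 163016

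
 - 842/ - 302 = 421/151 = 2.79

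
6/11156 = 3/5578 = 0.00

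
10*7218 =72180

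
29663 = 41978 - 12315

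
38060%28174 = 9886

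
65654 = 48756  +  16898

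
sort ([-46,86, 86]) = [-46,86, 86]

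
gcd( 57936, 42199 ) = 1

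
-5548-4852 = -10400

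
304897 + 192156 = 497053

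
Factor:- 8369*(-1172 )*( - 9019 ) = -2^2*29^1*293^1*311^1 * 8369^1 = - 88462572892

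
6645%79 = 9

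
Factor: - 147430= -2^1*5^1 *23^1*641^1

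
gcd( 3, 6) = 3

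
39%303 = 39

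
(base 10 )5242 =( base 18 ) g34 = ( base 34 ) 4i6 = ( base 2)1010001111010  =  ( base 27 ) 754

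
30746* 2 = 61492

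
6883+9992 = 16875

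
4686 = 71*66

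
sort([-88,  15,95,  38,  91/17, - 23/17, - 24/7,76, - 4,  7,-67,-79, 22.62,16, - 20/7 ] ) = [-88, - 79, - 67, -4,-24/7, -20/7, - 23/17,  91/17,  7, 15,16, 22.62,38,76,95 ]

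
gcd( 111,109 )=1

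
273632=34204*8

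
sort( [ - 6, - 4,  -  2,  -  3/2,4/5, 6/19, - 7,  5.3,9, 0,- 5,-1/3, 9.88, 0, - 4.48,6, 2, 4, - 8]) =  [ - 8 , - 7, - 6, - 5, - 4.48,  -  4, - 2,-3/2, - 1/3,  0,0,6/19,4/5,2, 4 , 5.3, 6, 9,9.88]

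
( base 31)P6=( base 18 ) 277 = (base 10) 781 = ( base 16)30D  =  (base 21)1G4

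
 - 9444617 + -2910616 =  -12355233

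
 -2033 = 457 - 2490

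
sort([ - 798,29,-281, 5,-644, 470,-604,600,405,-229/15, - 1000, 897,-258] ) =[-1000, - 798 , - 644, - 604,-281,-258, - 229/15,  5,29, 405,470, 600, 897 ] 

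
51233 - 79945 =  - 28712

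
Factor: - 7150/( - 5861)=2^1*5^2 * 11^1 * 13^1*5861^( - 1)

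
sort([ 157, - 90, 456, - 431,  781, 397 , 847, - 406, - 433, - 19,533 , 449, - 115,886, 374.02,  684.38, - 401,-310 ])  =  [-433, - 431, - 406 , - 401,-310,  -  115, -90, - 19,  157, 374.02, 397, 449, 456,  533,684.38, 781, 847,886]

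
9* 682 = 6138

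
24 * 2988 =71712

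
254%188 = 66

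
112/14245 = 16/2035 = 0.01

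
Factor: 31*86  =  2666 = 2^1 * 31^1*43^1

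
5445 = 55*99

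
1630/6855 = 326/1371 = 0.24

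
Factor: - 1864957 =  - 71^1*26267^1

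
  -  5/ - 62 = 5/62 = 0.08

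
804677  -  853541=-48864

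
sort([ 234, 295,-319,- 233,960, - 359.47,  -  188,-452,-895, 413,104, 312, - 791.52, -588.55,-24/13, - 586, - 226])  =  [-895, - 791.52, - 588.55, - 586 ,  -  452,-359.47 ,- 319,-233, - 226, - 188, - 24/13, 104,234, 295,312,413, 960 ] 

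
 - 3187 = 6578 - 9765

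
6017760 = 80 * 75222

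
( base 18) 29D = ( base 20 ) 213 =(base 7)2254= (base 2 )1100110111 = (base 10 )823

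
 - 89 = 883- 972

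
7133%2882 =1369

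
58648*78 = 4574544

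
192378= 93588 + 98790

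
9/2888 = 9/2888  =  0.00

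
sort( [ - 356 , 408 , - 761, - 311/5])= [ - 761, - 356, - 311/5,408]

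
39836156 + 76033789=115869945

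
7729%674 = 315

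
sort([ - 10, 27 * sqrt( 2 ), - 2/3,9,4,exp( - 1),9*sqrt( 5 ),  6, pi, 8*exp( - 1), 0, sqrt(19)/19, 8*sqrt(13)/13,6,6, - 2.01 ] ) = [  -  10,  -  2.01, - 2/3,0, sqrt(19)/19, exp(  -  1), 8*sqrt (13)/13,  8*exp(- 1 ),  pi , 4, 6, 6,6, 9, 9* sqrt(5 ), 27*sqrt(2)] 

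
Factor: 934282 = 2^1*467141^1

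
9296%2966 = 398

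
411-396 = 15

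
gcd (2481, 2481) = 2481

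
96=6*16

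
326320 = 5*65264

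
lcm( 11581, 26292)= 972804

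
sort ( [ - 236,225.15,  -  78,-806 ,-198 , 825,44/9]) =[-806, - 236,-198, - 78, 44/9, 225.15,825 ] 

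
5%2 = 1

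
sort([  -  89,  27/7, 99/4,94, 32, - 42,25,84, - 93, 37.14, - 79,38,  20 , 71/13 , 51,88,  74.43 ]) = [ - 93,-89, - 79, - 42,27/7, 71/13,20,99/4, 25,  32,37.14, 38,51, 74.43,84, 88, 94 ]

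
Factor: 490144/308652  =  2^3*3^ ( - 1) * 53^1*89^ ( - 1) = 424/267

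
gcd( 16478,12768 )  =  14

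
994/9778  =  497/4889 = 0.10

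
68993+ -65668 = 3325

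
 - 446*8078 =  - 3602788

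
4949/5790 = 4949/5790 = 0.85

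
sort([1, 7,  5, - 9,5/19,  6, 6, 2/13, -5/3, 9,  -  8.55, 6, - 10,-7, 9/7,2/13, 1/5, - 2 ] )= [-10,  -  9, - 8.55, - 7, - 2, - 5/3, 2/13,2/13, 1/5, 5/19, 1,  9/7,5, 6, 6 , 6, 7, 9 ]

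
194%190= 4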